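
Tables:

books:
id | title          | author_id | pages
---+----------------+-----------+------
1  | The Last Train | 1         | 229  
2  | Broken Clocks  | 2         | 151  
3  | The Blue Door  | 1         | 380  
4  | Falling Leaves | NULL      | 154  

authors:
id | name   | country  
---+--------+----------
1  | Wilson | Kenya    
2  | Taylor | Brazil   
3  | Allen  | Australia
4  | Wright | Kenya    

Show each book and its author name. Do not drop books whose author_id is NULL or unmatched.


LEFT JOIN keeps every row from books (the left table); where author_id has no match in authors, the author columns become NULL. Walk through each book:
  - book 1 (The Last Train): author_id=1 -> matches Wilson
  - book 2 (Broken Clocks): author_id=2 -> matches Taylor
  - book 3 (The Blue Door): author_id=1 -> matches Wilson
  - book 4 (Falling Leaves): author_id=NULL, no match -> kept with NULL
All 4 rows appear; 1 has NULL author.

SQL:
SELECT a.title, b.name AS author
FROM books a
LEFT JOIN authors b ON a.author_id = b.id

Result:
title          | author
---------------+-------
The Last Train | Wilson
Broken Clocks  | Taylor
The Blue Door  | Wilson
Falling Leaves | NULL  


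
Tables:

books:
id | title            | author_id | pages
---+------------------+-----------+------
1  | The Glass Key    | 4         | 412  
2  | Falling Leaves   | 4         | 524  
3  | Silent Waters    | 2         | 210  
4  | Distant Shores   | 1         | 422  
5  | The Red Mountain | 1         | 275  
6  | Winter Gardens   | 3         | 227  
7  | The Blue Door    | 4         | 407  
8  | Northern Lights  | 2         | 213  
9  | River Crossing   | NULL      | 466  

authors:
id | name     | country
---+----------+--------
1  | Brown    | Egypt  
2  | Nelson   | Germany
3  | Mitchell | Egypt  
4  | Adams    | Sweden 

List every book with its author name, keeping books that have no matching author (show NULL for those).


LEFT JOIN keeps every row from books (the left table); where author_id has no match in authors, the author columns become NULL. Walk through each book:
  - book 1 (The Glass Key): author_id=4 -> matches Adams
  - book 2 (Falling Leaves): author_id=4 -> matches Adams
  - book 3 (Silent Waters): author_id=2 -> matches Nelson
  - book 4 (Distant Shores): author_id=1 -> matches Brown
  - book 5 (The Red Mountain): author_id=1 -> matches Brown
  - book 6 (Winter Gardens): author_id=3 -> matches Mitchell
  - book 7 (The Blue Door): author_id=4 -> matches Adams
  - book 8 (Northern Lights): author_id=2 -> matches Nelson
  - book 9 (River Crossing): author_id=NULL, no match -> kept with NULL
All 9 rows appear; 1 has NULL author.

SQL:
SELECT a.title, b.name AS author
FROM books a
LEFT JOIN authors b ON a.author_id = b.id

Result:
title            | author  
-----------------+---------
The Glass Key    | Adams   
Falling Leaves   | Adams   
Silent Waters    | Nelson  
Distant Shores   | Brown   
The Red Mountain | Brown   
Winter Gardens   | Mitchell
The Blue Door    | Adams   
Northern Lights  | Nelson  
River Crossing   | NULL    


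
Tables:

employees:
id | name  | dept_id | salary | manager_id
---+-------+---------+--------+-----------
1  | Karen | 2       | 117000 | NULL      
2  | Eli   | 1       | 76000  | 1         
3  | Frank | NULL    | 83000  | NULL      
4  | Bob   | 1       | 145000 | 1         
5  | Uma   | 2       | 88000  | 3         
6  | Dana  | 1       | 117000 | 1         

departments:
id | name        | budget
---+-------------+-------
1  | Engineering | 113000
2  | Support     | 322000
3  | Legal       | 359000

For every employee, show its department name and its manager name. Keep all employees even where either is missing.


Two LEFT JOINs from the same base table employees: one to departments via dept_id, one to employees itself via manager_id. Both are LEFT so every employee is preserved.
Match against departments:
  - employee 1 (Karen): dept_id=2 -> matches Support
  - employee 2 (Eli): dept_id=1 -> matches Engineering
  - employee 3 (Frank): dept_id=NULL, no match -> kept with NULL
  - employee 4 (Bob): dept_id=1 -> matches Engineering
  - employee 5 (Uma): dept_id=2 -> matches Support
  - employee 6 (Dana): dept_id=1 -> matches Engineering
Match against employees (self):
  - employee 1 (Karen): manager_id=NULL -> NULL
  - employee 2 (Eli): manager_id=1 -> Karen
  - employee 3 (Frank): manager_id=NULL -> NULL
  - employee 4 (Bob): manager_id=1 -> Karen
  - employee 5 (Uma): manager_id=3 -> Frank
  - employee 6 (Dana): manager_id=1 -> Karen

SQL:
SELECT a.name, b.name AS department, c.name AS manager
FROM employees a
LEFT JOIN departments b ON a.dept_id = b.id
LEFT JOIN employees c ON a.manager_id = c.id

Result:
name  | department  | manager
------+-------------+--------
Karen | Support     | NULL   
Eli   | Engineering | Karen  
Frank | NULL        | NULL   
Bob   | Engineering | Karen  
Uma   | Support     | Frank  
Dana  | Engineering | Karen  


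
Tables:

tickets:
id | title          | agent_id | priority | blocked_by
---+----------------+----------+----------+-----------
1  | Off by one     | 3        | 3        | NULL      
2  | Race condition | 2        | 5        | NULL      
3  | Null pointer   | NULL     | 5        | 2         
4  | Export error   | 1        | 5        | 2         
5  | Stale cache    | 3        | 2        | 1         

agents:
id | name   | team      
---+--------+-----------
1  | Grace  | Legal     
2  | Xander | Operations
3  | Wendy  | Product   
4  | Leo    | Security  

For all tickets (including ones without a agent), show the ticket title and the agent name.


LEFT JOIN keeps every row from tickets (the left table); where agent_id has no match in agents, the agent columns become NULL. Walk through each ticket:
  - ticket 1 (Off by one): agent_id=3 -> matches Wendy
  - ticket 2 (Race condition): agent_id=2 -> matches Xander
  - ticket 3 (Null pointer): agent_id=NULL, no match -> kept with NULL
  - ticket 4 (Export error): agent_id=1 -> matches Grace
  - ticket 5 (Stale cache): agent_id=3 -> matches Wendy
All 5 rows appear; 1 has NULL agent.

SQL:
SELECT a.title, b.name AS agent
FROM tickets a
LEFT JOIN agents b ON a.agent_id = b.id

Result:
title          | agent 
---------------+-------
Off by one     | Wendy 
Race condition | Xander
Null pointer   | NULL  
Export error   | Grace 
Stale cache    | Wendy 


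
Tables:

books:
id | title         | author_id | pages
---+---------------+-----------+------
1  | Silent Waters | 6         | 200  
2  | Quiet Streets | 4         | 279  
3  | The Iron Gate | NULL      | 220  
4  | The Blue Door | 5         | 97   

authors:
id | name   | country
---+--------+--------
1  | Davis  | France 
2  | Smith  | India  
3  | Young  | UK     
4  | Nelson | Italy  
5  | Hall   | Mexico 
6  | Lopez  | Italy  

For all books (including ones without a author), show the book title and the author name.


LEFT JOIN keeps every row from books (the left table); where author_id has no match in authors, the author columns become NULL. Walk through each book:
  - book 1 (Silent Waters): author_id=6 -> matches Lopez
  - book 2 (Quiet Streets): author_id=4 -> matches Nelson
  - book 3 (The Iron Gate): author_id=NULL, no match -> kept with NULL
  - book 4 (The Blue Door): author_id=5 -> matches Hall
All 4 rows appear; 1 has NULL author.

SQL:
SELECT a.title, b.name AS author
FROM books a
LEFT JOIN authors b ON a.author_id = b.id

Result:
title         | author
--------------+-------
Silent Waters | Lopez 
Quiet Streets | Nelson
The Iron Gate | NULL  
The Blue Door | Hall  


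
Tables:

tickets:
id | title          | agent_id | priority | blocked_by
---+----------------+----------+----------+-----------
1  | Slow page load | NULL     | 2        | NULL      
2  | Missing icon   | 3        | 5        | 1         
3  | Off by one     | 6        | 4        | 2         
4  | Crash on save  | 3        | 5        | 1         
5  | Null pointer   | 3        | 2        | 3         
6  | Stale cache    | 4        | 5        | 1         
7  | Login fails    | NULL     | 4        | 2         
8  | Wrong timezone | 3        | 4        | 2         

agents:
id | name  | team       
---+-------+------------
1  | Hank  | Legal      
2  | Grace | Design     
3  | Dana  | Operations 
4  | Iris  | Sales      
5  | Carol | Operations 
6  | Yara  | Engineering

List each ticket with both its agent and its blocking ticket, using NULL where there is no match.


Two LEFT JOINs from the same base table tickets: one to agents via agent_id, one to tickets itself via blocked_by. Both are LEFT so every ticket is preserved.
Match against agents:
  - ticket 1 (Slow page load): agent_id=NULL, no match -> kept with NULL
  - ticket 2 (Missing icon): agent_id=3 -> matches Dana
  - ticket 3 (Off by one): agent_id=6 -> matches Yara
  - ticket 4 (Crash on save): agent_id=3 -> matches Dana
  - ticket 5 (Null pointer): agent_id=3 -> matches Dana
  - ticket 6 (Stale cache): agent_id=4 -> matches Iris
  - ticket 7 (Login fails): agent_id=NULL, no match -> kept with NULL
  - ticket 8 (Wrong timezone): agent_id=3 -> matches Dana
Match against tickets (self):
  - ticket 1 (Slow page load): blocked_by=NULL -> NULL
  - ticket 2 (Missing icon): blocked_by=1 -> Slow page load
  - ticket 3 (Off by one): blocked_by=2 -> Missing icon
  - ticket 4 (Crash on save): blocked_by=1 -> Slow page load
  - ticket 5 (Null pointer): blocked_by=3 -> Off by one
  - ticket 6 (Stale cache): blocked_by=1 -> Slow page load
  - ticket 7 (Login fails): blocked_by=2 -> Missing icon
  - ticket 8 (Wrong timezone): blocked_by=2 -> Missing icon

SQL:
SELECT a.title, b.name AS agent, c.title AS blocked_by
FROM tickets a
LEFT JOIN agents b ON a.agent_id = b.id
LEFT JOIN tickets c ON a.blocked_by = c.id

Result:
title          | agent | blocked_by    
---------------+-------+---------------
Slow page load | NULL  | NULL          
Missing icon   | Dana  | Slow page load
Off by one     | Yara  | Missing icon  
Crash on save  | Dana  | Slow page load
Null pointer   | Dana  | Off by one    
Stale cache    | Iris  | Slow page load
Login fails    | NULL  | Missing icon  
Wrong timezone | Dana  | Missing icon  


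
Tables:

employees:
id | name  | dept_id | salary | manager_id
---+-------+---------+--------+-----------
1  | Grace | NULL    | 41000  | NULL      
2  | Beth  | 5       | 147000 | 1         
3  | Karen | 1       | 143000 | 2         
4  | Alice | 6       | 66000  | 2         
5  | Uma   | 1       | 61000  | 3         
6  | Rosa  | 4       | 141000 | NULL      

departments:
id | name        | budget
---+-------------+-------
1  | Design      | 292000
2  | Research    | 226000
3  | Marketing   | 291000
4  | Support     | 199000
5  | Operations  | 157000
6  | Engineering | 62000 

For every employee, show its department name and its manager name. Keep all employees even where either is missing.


Two LEFT JOINs from the same base table employees: one to departments via dept_id, one to employees itself via manager_id. Both are LEFT so every employee is preserved.
Match against departments:
  - employee 1 (Grace): dept_id=NULL, no match -> kept with NULL
  - employee 2 (Beth): dept_id=5 -> matches Operations
  - employee 3 (Karen): dept_id=1 -> matches Design
  - employee 4 (Alice): dept_id=6 -> matches Engineering
  - employee 5 (Uma): dept_id=1 -> matches Design
  - employee 6 (Rosa): dept_id=4 -> matches Support
Match against employees (self):
  - employee 1 (Grace): manager_id=NULL -> NULL
  - employee 2 (Beth): manager_id=1 -> Grace
  - employee 3 (Karen): manager_id=2 -> Beth
  - employee 4 (Alice): manager_id=2 -> Beth
  - employee 5 (Uma): manager_id=3 -> Karen
  - employee 6 (Rosa): manager_id=NULL -> NULL

SQL:
SELECT a.name, b.name AS department, c.name AS manager
FROM employees a
LEFT JOIN departments b ON a.dept_id = b.id
LEFT JOIN employees c ON a.manager_id = c.id

Result:
name  | department  | manager
------+-------------+--------
Grace | NULL        | NULL   
Beth  | Operations  | Grace  
Karen | Design      | Beth   
Alice | Engineering | Beth   
Uma   | Design      | Karen  
Rosa  | Support     | NULL   


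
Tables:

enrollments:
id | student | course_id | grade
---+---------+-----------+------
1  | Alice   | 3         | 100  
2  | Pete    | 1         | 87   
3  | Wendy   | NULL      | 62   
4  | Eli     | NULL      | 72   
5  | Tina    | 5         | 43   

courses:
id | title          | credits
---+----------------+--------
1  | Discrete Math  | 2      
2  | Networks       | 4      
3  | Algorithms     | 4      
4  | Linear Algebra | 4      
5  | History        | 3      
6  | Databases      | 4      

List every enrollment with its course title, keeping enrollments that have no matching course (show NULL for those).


LEFT JOIN keeps every row from enrollments (the left table); where course_id has no match in courses, the course columns become NULL. Walk through each enrollment:
  - enrollment 1 (Alice): course_id=3 -> matches Algorithms
  - enrollment 2 (Pete): course_id=1 -> matches Discrete Math
  - enrollment 3 (Wendy): course_id=NULL, no match -> kept with NULL
  - enrollment 4 (Eli): course_id=NULL, no match -> kept with NULL
  - enrollment 5 (Tina): course_id=5 -> matches History
All 5 rows appear; 2 have NULL course.

SQL:
SELECT a.student, b.title AS course
FROM enrollments a
LEFT JOIN courses b ON a.course_id = b.id

Result:
student | course       
--------+--------------
Alice   | Algorithms   
Pete    | Discrete Math
Wendy   | NULL         
Eli     | NULL         
Tina    | History      


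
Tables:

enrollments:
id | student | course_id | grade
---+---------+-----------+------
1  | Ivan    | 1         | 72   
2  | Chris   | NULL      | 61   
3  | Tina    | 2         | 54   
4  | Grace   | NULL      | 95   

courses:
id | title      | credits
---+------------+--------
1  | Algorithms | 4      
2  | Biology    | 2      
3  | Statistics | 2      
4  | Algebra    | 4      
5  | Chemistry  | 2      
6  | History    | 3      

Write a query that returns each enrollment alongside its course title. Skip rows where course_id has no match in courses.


INNER JOIN keeps only enrollments rows whose course_id matches an id in courses. Walk through each enrollment:
  - enrollment 1 (Ivan): course_id=1 -> matches Algorithms
  - enrollment 2 (Chris): course_id=NULL, no match -> dropped
  - enrollment 3 (Tina): course_id=2 -> matches Biology
  - enrollment 4 (Grace): course_id=NULL, no match -> dropped
So 2 of 4 rows are dropped.

SQL:
SELECT a.student, b.title AS course
FROM enrollments a
INNER JOIN courses b ON a.course_id = b.id

Result:
student | course    
--------+-----------
Ivan    | Algorithms
Tina    | Biology   


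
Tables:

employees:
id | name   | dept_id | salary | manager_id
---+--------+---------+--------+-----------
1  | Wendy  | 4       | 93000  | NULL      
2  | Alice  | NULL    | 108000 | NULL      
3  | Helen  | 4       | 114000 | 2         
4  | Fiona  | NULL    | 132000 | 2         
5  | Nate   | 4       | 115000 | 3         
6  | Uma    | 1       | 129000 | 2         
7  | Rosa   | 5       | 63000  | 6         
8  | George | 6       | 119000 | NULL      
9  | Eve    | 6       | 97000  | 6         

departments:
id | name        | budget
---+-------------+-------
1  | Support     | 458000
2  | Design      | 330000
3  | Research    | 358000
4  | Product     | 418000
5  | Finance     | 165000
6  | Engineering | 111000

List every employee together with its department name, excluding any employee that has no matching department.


INNER JOIN keeps only employees rows whose dept_id matches an id in departments. Walk through each employee:
  - employee 1 (Wendy): dept_id=4 -> matches Product
  - employee 2 (Alice): dept_id=NULL, no match -> dropped
  - employee 3 (Helen): dept_id=4 -> matches Product
  - employee 4 (Fiona): dept_id=NULL, no match -> dropped
  - employee 5 (Nate): dept_id=4 -> matches Product
  - employee 6 (Uma): dept_id=1 -> matches Support
  - employee 7 (Rosa): dept_id=5 -> matches Finance
  - employee 8 (George): dept_id=6 -> matches Engineering
  - employee 9 (Eve): dept_id=6 -> matches Engineering
So 2 of 9 rows are dropped.

SQL:
SELECT a.name, b.name AS department
FROM employees a
INNER JOIN departments b ON a.dept_id = b.id

Result:
name   | department 
-------+------------
Wendy  | Product    
Helen  | Product    
Nate   | Product    
Uma    | Support    
Rosa   | Finance    
George | Engineering
Eve    | Engineering


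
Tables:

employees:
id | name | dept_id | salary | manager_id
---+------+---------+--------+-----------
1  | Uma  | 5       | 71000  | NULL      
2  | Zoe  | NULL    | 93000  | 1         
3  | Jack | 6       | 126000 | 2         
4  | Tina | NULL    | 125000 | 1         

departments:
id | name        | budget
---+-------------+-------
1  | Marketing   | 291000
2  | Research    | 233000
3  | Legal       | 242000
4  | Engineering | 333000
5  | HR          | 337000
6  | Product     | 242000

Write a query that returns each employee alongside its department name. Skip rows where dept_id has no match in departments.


INNER JOIN keeps only employees rows whose dept_id matches an id in departments. Walk through each employee:
  - employee 1 (Uma): dept_id=5 -> matches HR
  - employee 2 (Zoe): dept_id=NULL, no match -> dropped
  - employee 3 (Jack): dept_id=6 -> matches Product
  - employee 4 (Tina): dept_id=NULL, no match -> dropped
So 2 of 4 rows are dropped.

SQL:
SELECT a.name, b.name AS department
FROM employees a
INNER JOIN departments b ON a.dept_id = b.id

Result:
name | department
-----+-----------
Uma  | HR        
Jack | Product   


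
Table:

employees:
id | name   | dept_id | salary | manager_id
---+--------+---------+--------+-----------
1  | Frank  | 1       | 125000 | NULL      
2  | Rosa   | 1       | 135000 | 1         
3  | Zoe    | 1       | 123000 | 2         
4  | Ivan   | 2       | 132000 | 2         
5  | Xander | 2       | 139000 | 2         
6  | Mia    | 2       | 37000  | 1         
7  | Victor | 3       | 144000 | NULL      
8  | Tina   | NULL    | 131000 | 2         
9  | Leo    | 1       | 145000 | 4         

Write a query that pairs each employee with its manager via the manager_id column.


This is a self-join: employees is joined to a second copy of itself, matching each row's manager_id to another row's id. Use LEFT JOIN so rows with manager_id=NULL are kept.
  - employee 1 (Frank): manager_id=NULL -> NULL
  - employee 2 (Rosa): manager_id=1 -> Frank
  - employee 3 (Zoe): manager_id=2 -> Rosa
  - employee 4 (Ivan): manager_id=2 -> Rosa
  - employee 5 (Xander): manager_id=2 -> Rosa
  - employee 6 (Mia): manager_id=1 -> Frank
  - employee 7 (Victor): manager_id=NULL -> NULL
  - employee 8 (Tina): manager_id=2 -> Rosa
  - employee 9 (Leo): manager_id=4 -> Ivan

SQL:
SELECT a.name AS item, b.name AS manager
FROM employees a
LEFT JOIN employees b ON a.manager_id = b.id

Result:
item   | manager
-------+--------
Frank  | NULL   
Rosa   | Frank  
Zoe    | Rosa   
Ivan   | Rosa   
Xander | Rosa   
Mia    | Frank  
Victor | NULL   
Tina   | Rosa   
Leo    | Ivan   


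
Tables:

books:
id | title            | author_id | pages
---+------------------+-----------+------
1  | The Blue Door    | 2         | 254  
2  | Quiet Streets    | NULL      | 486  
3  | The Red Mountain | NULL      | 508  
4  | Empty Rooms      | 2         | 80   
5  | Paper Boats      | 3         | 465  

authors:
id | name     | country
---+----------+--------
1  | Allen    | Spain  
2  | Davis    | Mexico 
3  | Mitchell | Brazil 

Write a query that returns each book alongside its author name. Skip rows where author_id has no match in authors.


INNER JOIN keeps only books rows whose author_id matches an id in authors. Walk through each book:
  - book 1 (The Blue Door): author_id=2 -> matches Davis
  - book 2 (Quiet Streets): author_id=NULL, no match -> dropped
  - book 3 (The Red Mountain): author_id=NULL, no match -> dropped
  - book 4 (Empty Rooms): author_id=2 -> matches Davis
  - book 5 (Paper Boats): author_id=3 -> matches Mitchell
So 2 of 5 rows are dropped.

SQL:
SELECT a.title, b.name AS author
FROM books a
INNER JOIN authors b ON a.author_id = b.id

Result:
title         | author  
--------------+---------
The Blue Door | Davis   
Empty Rooms   | Davis   
Paper Boats   | Mitchell


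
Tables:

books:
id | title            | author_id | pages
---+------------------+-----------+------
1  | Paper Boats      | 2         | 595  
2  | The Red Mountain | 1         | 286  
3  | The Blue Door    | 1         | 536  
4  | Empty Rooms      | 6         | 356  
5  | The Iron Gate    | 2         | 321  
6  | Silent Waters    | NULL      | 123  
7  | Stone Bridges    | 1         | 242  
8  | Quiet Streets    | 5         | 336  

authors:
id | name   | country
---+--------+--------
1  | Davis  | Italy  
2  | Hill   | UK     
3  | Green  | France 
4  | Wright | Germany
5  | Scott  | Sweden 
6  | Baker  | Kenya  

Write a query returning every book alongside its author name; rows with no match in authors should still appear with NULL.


LEFT JOIN keeps every row from books (the left table); where author_id has no match in authors, the author columns become NULL. Walk through each book:
  - book 1 (Paper Boats): author_id=2 -> matches Hill
  - book 2 (The Red Mountain): author_id=1 -> matches Davis
  - book 3 (The Blue Door): author_id=1 -> matches Davis
  - book 4 (Empty Rooms): author_id=6 -> matches Baker
  - book 5 (The Iron Gate): author_id=2 -> matches Hill
  - book 6 (Silent Waters): author_id=NULL, no match -> kept with NULL
  - book 7 (Stone Bridges): author_id=1 -> matches Davis
  - book 8 (Quiet Streets): author_id=5 -> matches Scott
All 8 rows appear; 1 has NULL author.

SQL:
SELECT a.title, b.name AS author
FROM books a
LEFT JOIN authors b ON a.author_id = b.id

Result:
title            | author
-----------------+-------
Paper Boats      | Hill  
The Red Mountain | Davis 
The Blue Door    | Davis 
Empty Rooms      | Baker 
The Iron Gate    | Hill  
Silent Waters    | NULL  
Stone Bridges    | Davis 
Quiet Streets    | Scott 


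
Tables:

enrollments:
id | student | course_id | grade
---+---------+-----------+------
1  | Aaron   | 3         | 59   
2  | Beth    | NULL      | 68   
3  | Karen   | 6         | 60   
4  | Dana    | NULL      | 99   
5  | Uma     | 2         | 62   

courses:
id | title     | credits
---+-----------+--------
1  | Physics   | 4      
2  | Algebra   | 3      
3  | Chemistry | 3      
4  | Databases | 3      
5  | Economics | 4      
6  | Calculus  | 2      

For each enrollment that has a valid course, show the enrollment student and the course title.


INNER JOIN keeps only enrollments rows whose course_id matches an id in courses. Walk through each enrollment:
  - enrollment 1 (Aaron): course_id=3 -> matches Chemistry
  - enrollment 2 (Beth): course_id=NULL, no match -> dropped
  - enrollment 3 (Karen): course_id=6 -> matches Calculus
  - enrollment 4 (Dana): course_id=NULL, no match -> dropped
  - enrollment 5 (Uma): course_id=2 -> matches Algebra
So 2 of 5 rows are dropped.

SQL:
SELECT a.student, b.title AS course
FROM enrollments a
INNER JOIN courses b ON a.course_id = b.id

Result:
student | course   
--------+----------
Aaron   | Chemistry
Karen   | Calculus 
Uma     | Algebra  


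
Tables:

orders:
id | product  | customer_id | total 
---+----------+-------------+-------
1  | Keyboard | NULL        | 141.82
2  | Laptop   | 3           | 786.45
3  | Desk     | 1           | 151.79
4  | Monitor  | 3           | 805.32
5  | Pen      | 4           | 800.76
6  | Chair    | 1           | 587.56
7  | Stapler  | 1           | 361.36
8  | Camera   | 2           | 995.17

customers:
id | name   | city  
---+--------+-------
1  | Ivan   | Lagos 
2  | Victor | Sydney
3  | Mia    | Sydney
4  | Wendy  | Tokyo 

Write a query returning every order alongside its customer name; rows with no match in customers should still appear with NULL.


LEFT JOIN keeps every row from orders (the left table); where customer_id has no match in customers, the customer columns become NULL. Walk through each order:
  - order 1 (Keyboard): customer_id=NULL, no match -> kept with NULL
  - order 2 (Laptop): customer_id=3 -> matches Mia
  - order 3 (Desk): customer_id=1 -> matches Ivan
  - order 4 (Monitor): customer_id=3 -> matches Mia
  - order 5 (Pen): customer_id=4 -> matches Wendy
  - order 6 (Chair): customer_id=1 -> matches Ivan
  - order 7 (Stapler): customer_id=1 -> matches Ivan
  - order 8 (Camera): customer_id=2 -> matches Victor
All 8 rows appear; 1 has NULL customer.

SQL:
SELECT a.product, b.name AS customer
FROM orders a
LEFT JOIN customers b ON a.customer_id = b.id

Result:
product  | customer
---------+---------
Keyboard | NULL    
Laptop   | Mia     
Desk     | Ivan    
Monitor  | Mia     
Pen      | Wendy   
Chair    | Ivan    
Stapler  | Ivan    
Camera   | Victor  


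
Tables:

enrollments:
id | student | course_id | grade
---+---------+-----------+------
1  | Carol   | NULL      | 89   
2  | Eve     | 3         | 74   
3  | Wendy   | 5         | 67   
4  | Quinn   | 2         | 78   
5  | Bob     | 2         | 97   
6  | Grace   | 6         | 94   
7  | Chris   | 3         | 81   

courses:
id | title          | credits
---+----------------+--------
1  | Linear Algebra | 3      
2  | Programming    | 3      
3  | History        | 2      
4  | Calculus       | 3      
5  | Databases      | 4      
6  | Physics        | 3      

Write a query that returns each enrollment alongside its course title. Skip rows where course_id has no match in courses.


INNER JOIN keeps only enrollments rows whose course_id matches an id in courses. Walk through each enrollment:
  - enrollment 1 (Carol): course_id=NULL, no match -> dropped
  - enrollment 2 (Eve): course_id=3 -> matches History
  - enrollment 3 (Wendy): course_id=5 -> matches Databases
  - enrollment 4 (Quinn): course_id=2 -> matches Programming
  - enrollment 5 (Bob): course_id=2 -> matches Programming
  - enrollment 6 (Grace): course_id=6 -> matches Physics
  - enrollment 7 (Chris): course_id=3 -> matches History
So 1 of 7 rows is dropped.

SQL:
SELECT a.student, b.title AS course
FROM enrollments a
INNER JOIN courses b ON a.course_id = b.id

Result:
student | course     
--------+------------
Eve     | History    
Wendy   | Databases  
Quinn   | Programming
Bob     | Programming
Grace   | Physics    
Chris   | History    


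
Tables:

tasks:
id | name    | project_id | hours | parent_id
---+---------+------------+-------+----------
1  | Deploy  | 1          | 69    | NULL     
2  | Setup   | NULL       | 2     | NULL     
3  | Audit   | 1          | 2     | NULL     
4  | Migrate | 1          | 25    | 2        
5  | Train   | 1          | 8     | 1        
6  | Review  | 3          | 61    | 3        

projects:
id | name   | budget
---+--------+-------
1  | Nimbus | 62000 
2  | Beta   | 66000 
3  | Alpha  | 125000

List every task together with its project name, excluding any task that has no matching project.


INNER JOIN keeps only tasks rows whose project_id matches an id in projects. Walk through each task:
  - task 1 (Deploy): project_id=1 -> matches Nimbus
  - task 2 (Setup): project_id=NULL, no match -> dropped
  - task 3 (Audit): project_id=1 -> matches Nimbus
  - task 4 (Migrate): project_id=1 -> matches Nimbus
  - task 5 (Train): project_id=1 -> matches Nimbus
  - task 6 (Review): project_id=3 -> matches Alpha
So 1 of 6 rows is dropped.

SQL:
SELECT a.name, b.name AS project
FROM tasks a
INNER JOIN projects b ON a.project_id = b.id

Result:
name    | project
--------+--------
Deploy  | Nimbus 
Audit   | Nimbus 
Migrate | Nimbus 
Train   | Nimbus 
Review  | Alpha  


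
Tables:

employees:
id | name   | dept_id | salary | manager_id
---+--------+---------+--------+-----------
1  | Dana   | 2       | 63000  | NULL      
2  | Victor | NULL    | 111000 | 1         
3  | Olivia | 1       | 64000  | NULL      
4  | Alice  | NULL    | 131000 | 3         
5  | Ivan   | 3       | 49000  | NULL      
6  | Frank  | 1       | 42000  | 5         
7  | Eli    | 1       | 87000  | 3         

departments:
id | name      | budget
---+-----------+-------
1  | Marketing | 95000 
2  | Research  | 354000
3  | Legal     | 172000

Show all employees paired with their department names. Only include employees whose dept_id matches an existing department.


INNER JOIN keeps only employees rows whose dept_id matches an id in departments. Walk through each employee:
  - employee 1 (Dana): dept_id=2 -> matches Research
  - employee 2 (Victor): dept_id=NULL, no match -> dropped
  - employee 3 (Olivia): dept_id=1 -> matches Marketing
  - employee 4 (Alice): dept_id=NULL, no match -> dropped
  - employee 5 (Ivan): dept_id=3 -> matches Legal
  - employee 6 (Frank): dept_id=1 -> matches Marketing
  - employee 7 (Eli): dept_id=1 -> matches Marketing
So 2 of 7 rows are dropped.

SQL:
SELECT a.name, b.name AS department
FROM employees a
INNER JOIN departments b ON a.dept_id = b.id

Result:
name   | department
-------+-----------
Dana   | Research  
Olivia | Marketing 
Ivan   | Legal     
Frank  | Marketing 
Eli    | Marketing 


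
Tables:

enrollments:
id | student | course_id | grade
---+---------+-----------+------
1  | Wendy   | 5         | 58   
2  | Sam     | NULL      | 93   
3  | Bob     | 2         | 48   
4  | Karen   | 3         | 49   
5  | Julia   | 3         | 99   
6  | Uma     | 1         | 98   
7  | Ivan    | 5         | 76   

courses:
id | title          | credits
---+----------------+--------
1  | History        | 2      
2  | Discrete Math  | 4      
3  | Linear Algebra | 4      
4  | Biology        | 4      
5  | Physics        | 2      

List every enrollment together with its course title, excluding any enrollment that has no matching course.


INNER JOIN keeps only enrollments rows whose course_id matches an id in courses. Walk through each enrollment:
  - enrollment 1 (Wendy): course_id=5 -> matches Physics
  - enrollment 2 (Sam): course_id=NULL, no match -> dropped
  - enrollment 3 (Bob): course_id=2 -> matches Discrete Math
  - enrollment 4 (Karen): course_id=3 -> matches Linear Algebra
  - enrollment 5 (Julia): course_id=3 -> matches Linear Algebra
  - enrollment 6 (Uma): course_id=1 -> matches History
  - enrollment 7 (Ivan): course_id=5 -> matches Physics
So 1 of 7 rows is dropped.

SQL:
SELECT a.student, b.title AS course
FROM enrollments a
INNER JOIN courses b ON a.course_id = b.id

Result:
student | course        
--------+---------------
Wendy   | Physics       
Bob     | Discrete Math 
Karen   | Linear Algebra
Julia   | Linear Algebra
Uma     | History       
Ivan    | Physics       


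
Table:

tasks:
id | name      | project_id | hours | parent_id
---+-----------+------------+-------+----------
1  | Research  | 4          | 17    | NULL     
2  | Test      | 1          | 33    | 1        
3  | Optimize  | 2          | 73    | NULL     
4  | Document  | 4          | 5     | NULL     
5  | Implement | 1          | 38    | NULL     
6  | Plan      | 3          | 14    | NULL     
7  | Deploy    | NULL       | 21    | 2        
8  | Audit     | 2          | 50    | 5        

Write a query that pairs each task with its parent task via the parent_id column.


This is a self-join: tasks is joined to a second copy of itself, matching each row's parent_id to another row's id. Use LEFT JOIN so rows with parent_id=NULL are kept.
  - task 1 (Research): parent_id=NULL -> NULL
  - task 2 (Test): parent_id=1 -> Research
  - task 3 (Optimize): parent_id=NULL -> NULL
  - task 4 (Document): parent_id=NULL -> NULL
  - task 5 (Implement): parent_id=NULL -> NULL
  - task 6 (Plan): parent_id=NULL -> NULL
  - task 7 (Deploy): parent_id=2 -> Test
  - task 8 (Audit): parent_id=5 -> Implement

SQL:
SELECT a.name AS item, b.name AS parent
FROM tasks a
LEFT JOIN tasks b ON a.parent_id = b.id

Result:
item      | parent   
----------+----------
Research  | NULL     
Test      | Research 
Optimize  | NULL     
Document  | NULL     
Implement | NULL     
Plan      | NULL     
Deploy    | Test     
Audit     | Implement


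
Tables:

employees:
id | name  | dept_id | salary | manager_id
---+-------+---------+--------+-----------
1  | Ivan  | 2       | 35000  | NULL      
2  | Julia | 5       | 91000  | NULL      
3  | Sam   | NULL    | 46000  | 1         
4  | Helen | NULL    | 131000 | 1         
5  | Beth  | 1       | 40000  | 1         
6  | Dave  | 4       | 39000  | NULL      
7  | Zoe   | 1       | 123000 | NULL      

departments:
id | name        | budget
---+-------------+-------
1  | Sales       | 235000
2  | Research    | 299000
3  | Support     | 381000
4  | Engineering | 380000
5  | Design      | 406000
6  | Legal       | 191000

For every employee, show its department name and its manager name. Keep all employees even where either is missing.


Two LEFT JOINs from the same base table employees: one to departments via dept_id, one to employees itself via manager_id. Both are LEFT so every employee is preserved.
Match against departments:
  - employee 1 (Ivan): dept_id=2 -> matches Research
  - employee 2 (Julia): dept_id=5 -> matches Design
  - employee 3 (Sam): dept_id=NULL, no match -> kept with NULL
  - employee 4 (Helen): dept_id=NULL, no match -> kept with NULL
  - employee 5 (Beth): dept_id=1 -> matches Sales
  - employee 6 (Dave): dept_id=4 -> matches Engineering
  - employee 7 (Zoe): dept_id=1 -> matches Sales
Match against employees (self):
  - employee 1 (Ivan): manager_id=NULL -> NULL
  - employee 2 (Julia): manager_id=NULL -> NULL
  - employee 3 (Sam): manager_id=1 -> Ivan
  - employee 4 (Helen): manager_id=1 -> Ivan
  - employee 5 (Beth): manager_id=1 -> Ivan
  - employee 6 (Dave): manager_id=NULL -> NULL
  - employee 7 (Zoe): manager_id=NULL -> NULL

SQL:
SELECT a.name, b.name AS department, c.name AS manager
FROM employees a
LEFT JOIN departments b ON a.dept_id = b.id
LEFT JOIN employees c ON a.manager_id = c.id

Result:
name  | department  | manager
------+-------------+--------
Ivan  | Research    | NULL   
Julia | Design      | NULL   
Sam   | NULL        | Ivan   
Helen | NULL        | Ivan   
Beth  | Sales       | Ivan   
Dave  | Engineering | NULL   
Zoe   | Sales       | NULL   


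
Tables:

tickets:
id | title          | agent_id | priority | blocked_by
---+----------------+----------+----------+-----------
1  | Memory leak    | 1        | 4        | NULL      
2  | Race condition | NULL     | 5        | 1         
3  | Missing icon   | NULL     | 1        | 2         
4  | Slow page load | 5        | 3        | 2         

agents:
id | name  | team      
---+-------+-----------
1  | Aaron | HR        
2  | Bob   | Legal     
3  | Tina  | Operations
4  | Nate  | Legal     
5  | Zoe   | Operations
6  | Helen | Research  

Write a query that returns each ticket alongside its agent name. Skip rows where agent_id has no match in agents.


INNER JOIN keeps only tickets rows whose agent_id matches an id in agents. Walk through each ticket:
  - ticket 1 (Memory leak): agent_id=1 -> matches Aaron
  - ticket 2 (Race condition): agent_id=NULL, no match -> dropped
  - ticket 3 (Missing icon): agent_id=NULL, no match -> dropped
  - ticket 4 (Slow page load): agent_id=5 -> matches Zoe
So 2 of 4 rows are dropped.

SQL:
SELECT a.title, b.name AS agent
FROM tickets a
INNER JOIN agents b ON a.agent_id = b.id

Result:
title          | agent
---------------+------
Memory leak    | Aaron
Slow page load | Zoe  


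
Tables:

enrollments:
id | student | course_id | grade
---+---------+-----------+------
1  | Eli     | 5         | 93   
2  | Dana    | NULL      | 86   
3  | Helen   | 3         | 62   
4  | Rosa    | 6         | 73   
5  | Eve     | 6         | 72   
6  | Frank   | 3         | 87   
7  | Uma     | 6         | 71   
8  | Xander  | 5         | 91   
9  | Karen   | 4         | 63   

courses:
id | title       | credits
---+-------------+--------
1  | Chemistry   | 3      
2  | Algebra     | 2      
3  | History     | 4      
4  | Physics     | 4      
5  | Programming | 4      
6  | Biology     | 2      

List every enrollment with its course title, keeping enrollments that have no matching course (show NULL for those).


LEFT JOIN keeps every row from enrollments (the left table); where course_id has no match in courses, the course columns become NULL. Walk through each enrollment:
  - enrollment 1 (Eli): course_id=5 -> matches Programming
  - enrollment 2 (Dana): course_id=NULL, no match -> kept with NULL
  - enrollment 3 (Helen): course_id=3 -> matches History
  - enrollment 4 (Rosa): course_id=6 -> matches Biology
  - enrollment 5 (Eve): course_id=6 -> matches Biology
  - enrollment 6 (Frank): course_id=3 -> matches History
  - enrollment 7 (Uma): course_id=6 -> matches Biology
  - enrollment 8 (Xander): course_id=5 -> matches Programming
  - enrollment 9 (Karen): course_id=4 -> matches Physics
All 9 rows appear; 1 has NULL course.

SQL:
SELECT a.student, b.title AS course
FROM enrollments a
LEFT JOIN courses b ON a.course_id = b.id

Result:
student | course     
--------+------------
Eli     | Programming
Dana    | NULL       
Helen   | History    
Rosa    | Biology    
Eve     | Biology    
Frank   | History    
Uma     | Biology    
Xander  | Programming
Karen   | Physics    


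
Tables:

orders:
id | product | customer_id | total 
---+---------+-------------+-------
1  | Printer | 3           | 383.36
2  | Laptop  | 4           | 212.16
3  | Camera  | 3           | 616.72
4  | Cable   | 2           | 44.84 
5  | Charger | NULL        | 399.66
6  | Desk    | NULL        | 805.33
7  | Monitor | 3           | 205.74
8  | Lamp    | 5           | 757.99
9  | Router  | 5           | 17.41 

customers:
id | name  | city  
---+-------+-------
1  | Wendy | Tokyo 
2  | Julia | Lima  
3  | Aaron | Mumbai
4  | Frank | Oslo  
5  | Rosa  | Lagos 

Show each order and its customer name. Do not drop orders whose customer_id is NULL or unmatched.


LEFT JOIN keeps every row from orders (the left table); where customer_id has no match in customers, the customer columns become NULL. Walk through each order:
  - order 1 (Printer): customer_id=3 -> matches Aaron
  - order 2 (Laptop): customer_id=4 -> matches Frank
  - order 3 (Camera): customer_id=3 -> matches Aaron
  - order 4 (Cable): customer_id=2 -> matches Julia
  - order 5 (Charger): customer_id=NULL, no match -> kept with NULL
  - order 6 (Desk): customer_id=NULL, no match -> kept with NULL
  - order 7 (Monitor): customer_id=3 -> matches Aaron
  - order 8 (Lamp): customer_id=5 -> matches Rosa
  - order 9 (Router): customer_id=5 -> matches Rosa
All 9 rows appear; 2 have NULL customer.

SQL:
SELECT a.product, b.name AS customer
FROM orders a
LEFT JOIN customers b ON a.customer_id = b.id

Result:
product | customer
--------+---------
Printer | Aaron   
Laptop  | Frank   
Camera  | Aaron   
Cable   | Julia   
Charger | NULL    
Desk    | NULL    
Monitor | Aaron   
Lamp    | Rosa    
Router  | Rosa    


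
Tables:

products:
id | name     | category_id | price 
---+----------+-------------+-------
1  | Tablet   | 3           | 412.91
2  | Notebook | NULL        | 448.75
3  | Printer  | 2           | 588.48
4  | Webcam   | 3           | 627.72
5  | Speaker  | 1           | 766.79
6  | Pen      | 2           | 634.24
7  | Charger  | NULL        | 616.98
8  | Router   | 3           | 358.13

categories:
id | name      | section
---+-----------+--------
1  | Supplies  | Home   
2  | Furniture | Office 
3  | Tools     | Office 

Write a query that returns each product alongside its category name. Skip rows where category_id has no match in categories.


INNER JOIN keeps only products rows whose category_id matches an id in categories. Walk through each product:
  - product 1 (Tablet): category_id=3 -> matches Tools
  - product 2 (Notebook): category_id=NULL, no match -> dropped
  - product 3 (Printer): category_id=2 -> matches Furniture
  - product 4 (Webcam): category_id=3 -> matches Tools
  - product 5 (Speaker): category_id=1 -> matches Supplies
  - product 6 (Pen): category_id=2 -> matches Furniture
  - product 7 (Charger): category_id=NULL, no match -> dropped
  - product 8 (Router): category_id=3 -> matches Tools
So 2 of 8 rows are dropped.

SQL:
SELECT a.name, b.name AS category
FROM products a
INNER JOIN categories b ON a.category_id = b.id

Result:
name    | category 
--------+----------
Tablet  | Tools    
Printer | Furniture
Webcam  | Tools    
Speaker | Supplies 
Pen     | Furniture
Router  | Tools    


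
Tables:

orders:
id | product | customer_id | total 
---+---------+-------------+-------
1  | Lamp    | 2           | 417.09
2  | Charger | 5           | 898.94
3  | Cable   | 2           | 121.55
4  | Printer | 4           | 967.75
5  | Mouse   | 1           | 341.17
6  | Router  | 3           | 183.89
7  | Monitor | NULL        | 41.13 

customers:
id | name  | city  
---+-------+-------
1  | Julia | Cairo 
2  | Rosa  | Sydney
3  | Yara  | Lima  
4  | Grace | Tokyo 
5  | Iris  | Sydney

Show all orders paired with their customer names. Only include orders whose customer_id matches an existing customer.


INNER JOIN keeps only orders rows whose customer_id matches an id in customers. Walk through each order:
  - order 1 (Lamp): customer_id=2 -> matches Rosa
  - order 2 (Charger): customer_id=5 -> matches Iris
  - order 3 (Cable): customer_id=2 -> matches Rosa
  - order 4 (Printer): customer_id=4 -> matches Grace
  - order 5 (Mouse): customer_id=1 -> matches Julia
  - order 6 (Router): customer_id=3 -> matches Yara
  - order 7 (Monitor): customer_id=NULL, no match -> dropped
So 1 of 7 rows is dropped.

SQL:
SELECT a.product, b.name AS customer
FROM orders a
INNER JOIN customers b ON a.customer_id = b.id

Result:
product | customer
--------+---------
Lamp    | Rosa    
Charger | Iris    
Cable   | Rosa    
Printer | Grace   
Mouse   | Julia   
Router  | Yara    
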